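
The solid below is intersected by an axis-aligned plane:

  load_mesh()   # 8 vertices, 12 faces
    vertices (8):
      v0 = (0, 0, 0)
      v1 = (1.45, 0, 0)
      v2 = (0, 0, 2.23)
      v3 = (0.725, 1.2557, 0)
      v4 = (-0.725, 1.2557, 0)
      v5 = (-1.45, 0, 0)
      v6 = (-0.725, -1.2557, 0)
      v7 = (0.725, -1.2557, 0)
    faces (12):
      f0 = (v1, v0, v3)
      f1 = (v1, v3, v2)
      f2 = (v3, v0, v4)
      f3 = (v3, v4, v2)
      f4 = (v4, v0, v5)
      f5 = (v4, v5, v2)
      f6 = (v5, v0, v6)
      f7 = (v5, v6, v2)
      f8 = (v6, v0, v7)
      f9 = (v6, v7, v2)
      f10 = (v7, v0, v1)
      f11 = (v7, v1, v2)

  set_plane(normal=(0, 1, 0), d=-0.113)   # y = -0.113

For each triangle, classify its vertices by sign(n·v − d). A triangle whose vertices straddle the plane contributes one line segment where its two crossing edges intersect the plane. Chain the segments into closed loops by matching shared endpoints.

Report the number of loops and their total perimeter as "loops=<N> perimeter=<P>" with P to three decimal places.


Straddling triangles (6 of 12):
  (v5,v0,v6) [++-] → (-0.0652425, -0.113, 0)–(-1.38476, -0.113, 0)  len=1.3195
  (v5,v6,v2) [+-+] → (-1.38476, -0.113, 0)–(-0.0652425, -0.113, 2.02932)  len=2.4206
  (v6,v0,v7) [-+-] → (-0.0652425, -0.113, 0)–(0.0652425, -0.113, 0)  len=0.1305
  (v6,v7,v2) [--+] → (0.0652425, -0.113, 2.02932)–(-0.0652425, -0.113, 2.02932)  len=0.1305
  (v7,v0,v1) [-++] → (0.0652425, -0.113, 0)–(1.38476, -0.113, 0)  len=1.3195
  (v7,v1,v2) [-++] → (1.38476, -0.113, 0)–(0.0652425, -0.113, 2.02932)  len=2.4206

Chained into 1 loop(s):
  loop 1: 6 segments, perimeter = 7.7412
Total perimeter = 7.741

loops=1 perimeter=7.741


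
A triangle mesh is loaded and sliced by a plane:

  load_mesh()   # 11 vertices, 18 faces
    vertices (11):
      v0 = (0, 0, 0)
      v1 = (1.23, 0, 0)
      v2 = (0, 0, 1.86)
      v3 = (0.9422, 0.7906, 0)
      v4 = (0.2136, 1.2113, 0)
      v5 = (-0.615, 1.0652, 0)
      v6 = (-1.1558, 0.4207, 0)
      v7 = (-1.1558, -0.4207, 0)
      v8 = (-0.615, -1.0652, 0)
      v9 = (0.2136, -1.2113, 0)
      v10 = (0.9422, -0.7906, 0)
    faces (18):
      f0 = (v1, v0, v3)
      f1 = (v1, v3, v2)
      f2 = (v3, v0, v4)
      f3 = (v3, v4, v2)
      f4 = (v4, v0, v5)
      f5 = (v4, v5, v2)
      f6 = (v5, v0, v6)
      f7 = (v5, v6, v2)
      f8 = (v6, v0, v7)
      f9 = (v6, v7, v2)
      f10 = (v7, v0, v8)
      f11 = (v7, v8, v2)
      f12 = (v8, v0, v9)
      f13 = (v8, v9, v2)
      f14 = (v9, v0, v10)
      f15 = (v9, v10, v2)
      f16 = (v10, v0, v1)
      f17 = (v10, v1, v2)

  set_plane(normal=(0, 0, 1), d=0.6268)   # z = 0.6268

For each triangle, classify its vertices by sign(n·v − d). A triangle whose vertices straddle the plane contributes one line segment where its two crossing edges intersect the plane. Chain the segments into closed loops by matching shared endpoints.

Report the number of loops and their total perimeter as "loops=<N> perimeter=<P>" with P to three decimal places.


Straddling triangles (9 of 18):
  (v1,v3,v2) [--+] → (0.624689, 0.524176, 0.6268)–(0.815503, 0, 0.6268)  len=0.5578
  (v3,v4,v2) [--+] → (0.141619, 0.803105, 0.6268)–(0.624689, 0.524176, 0.6268)  len=0.5578
  (v4,v5,v2) [--+] → (-0.407752, 0.706239, 0.6268)–(0.141619, 0.803105, 0.6268)  len=0.5578
  (v5,v6,v2) [--+] → (-0.766308, 0.278929, 0.6268)–(-0.407752, 0.706239, 0.6268)  len=0.5578
  (v6,v7,v2) [--+] → (-0.766308, -0.278929, 0.6268)–(-0.766308, 0.278929, 0.6268)  len=0.5579
  (v7,v8,v2) [--+] → (-0.407752, -0.706239, 0.6268)–(-0.766308, -0.278929, 0.6268)  len=0.5578
  (v8,v9,v2) [--+] → (0.141619, -0.803105, 0.6268)–(-0.407752, -0.706239, 0.6268)  len=0.5578
  (v9,v10,v2) [--+] → (0.624689, -0.524176, 0.6268)–(0.141619, -0.803105, 0.6268)  len=0.5578
  (v10,v1,v2) [--+] → (0.815503, 0, 0.6268)–(0.624689, -0.524176, 0.6268)  len=0.5578

Chained into 1 loop(s):
  loop 1: 9 segments, perimeter = 5.0205
Total perimeter = 5.020

loops=1 perimeter=5.020


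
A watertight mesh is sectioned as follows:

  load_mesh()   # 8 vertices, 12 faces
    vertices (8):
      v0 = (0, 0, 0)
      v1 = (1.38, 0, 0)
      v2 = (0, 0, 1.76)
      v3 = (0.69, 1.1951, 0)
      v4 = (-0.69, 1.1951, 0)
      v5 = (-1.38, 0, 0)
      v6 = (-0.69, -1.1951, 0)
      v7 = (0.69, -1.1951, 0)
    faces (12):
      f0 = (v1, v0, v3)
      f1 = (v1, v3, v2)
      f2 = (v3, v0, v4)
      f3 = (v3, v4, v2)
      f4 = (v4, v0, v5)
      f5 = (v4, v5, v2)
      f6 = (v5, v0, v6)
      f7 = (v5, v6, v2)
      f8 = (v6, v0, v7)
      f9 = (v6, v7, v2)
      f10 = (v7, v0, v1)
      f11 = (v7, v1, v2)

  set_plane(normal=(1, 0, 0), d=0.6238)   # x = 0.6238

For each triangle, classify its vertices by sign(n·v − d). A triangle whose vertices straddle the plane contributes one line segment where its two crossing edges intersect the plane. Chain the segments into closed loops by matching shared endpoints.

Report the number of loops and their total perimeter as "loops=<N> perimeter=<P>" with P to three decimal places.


loops=1 perimeter=5.482

Straddling triangles (8 of 12):
  (v1,v0,v3) [+-+] → (0.6238, 0, 0)–(0.6238, 1.08044, 0)  len=1.0804
  (v1,v3,v2) [++-] → (0.6238, 1.08044, 0.168858)–(0.6238, 0, 0.964429)  len=1.3417
  (v3,v0,v4) [+--] → (0.6238, 1.08044, 0)–(0.6238, 1.1951, 0)  len=0.1147
  (v3,v4,v2) [+--] → (0.6238, 1.1951, 0)–(0.6238, 1.08044, 0.168858)  len=0.2041
  (v6,v0,v7) [--+] → (0.6238, -1.08044, 0)–(0.6238, -1.1951, 0)  len=0.1147
  (v6,v7,v2) [-+-] → (0.6238, -1.1951, 0)–(0.6238, -1.08044, 0.168858)  len=0.2041
  (v7,v0,v1) [+-+] → (0.6238, -1.08044, 0)–(0.6238, 0, 0)  len=1.0804
  (v7,v1,v2) [++-] → (0.6238, 0, 0.964429)–(0.6238, -1.08044, 0.168858)  len=1.3417

Chained into 1 loop(s):
  loop 1: 8 segments, perimeter = 5.4819
Total perimeter = 5.482


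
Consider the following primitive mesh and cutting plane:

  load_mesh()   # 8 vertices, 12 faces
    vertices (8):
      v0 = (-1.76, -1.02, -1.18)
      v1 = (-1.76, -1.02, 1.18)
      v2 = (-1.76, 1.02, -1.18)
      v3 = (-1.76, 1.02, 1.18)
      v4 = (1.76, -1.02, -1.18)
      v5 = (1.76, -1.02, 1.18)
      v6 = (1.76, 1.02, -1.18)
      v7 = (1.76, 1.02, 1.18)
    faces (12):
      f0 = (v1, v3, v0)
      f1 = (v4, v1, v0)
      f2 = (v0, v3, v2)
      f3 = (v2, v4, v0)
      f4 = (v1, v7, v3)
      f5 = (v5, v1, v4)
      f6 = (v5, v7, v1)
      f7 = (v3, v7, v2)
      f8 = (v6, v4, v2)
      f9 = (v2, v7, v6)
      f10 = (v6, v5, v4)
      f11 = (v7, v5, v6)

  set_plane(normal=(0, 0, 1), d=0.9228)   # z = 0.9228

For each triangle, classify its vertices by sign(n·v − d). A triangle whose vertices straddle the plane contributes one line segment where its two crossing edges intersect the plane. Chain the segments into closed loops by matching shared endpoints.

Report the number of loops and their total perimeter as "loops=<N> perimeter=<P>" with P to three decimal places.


Straddling triangles (8 of 12):
  (v1,v3,v0) [++-] → (-1.76, 0.797675, 0.9228)–(-1.76, -1.02, 0.9228)  len=1.8177
  (v4,v1,v0) [-+-] → (-1.37638, -1.02, 0.9228)–(-1.76, -1.02, 0.9228)  len=0.3836
  (v0,v3,v2) [-+-] → (-1.76, 0.797675, 0.9228)–(-1.76, 1.02, 0.9228)  len=0.2223
  (v5,v1,v4) [++-] → (-1.37638, -1.02, 0.9228)–(1.76, -1.02, 0.9228)  len=3.1364
  (v3,v7,v2) [++-] → (1.37638, 1.02, 0.9228)–(-1.76, 1.02, 0.9228)  len=3.1364
  (v2,v7,v6) [-+-] → (1.37638, 1.02, 0.9228)–(1.76, 1.02, 0.9228)  len=0.3836
  (v6,v5,v4) [-+-] → (1.76, -0.797675, 0.9228)–(1.76, -1.02, 0.9228)  len=0.2223
  (v7,v5,v6) [++-] → (1.76, -0.797675, 0.9228)–(1.76, 1.02, 0.9228)  len=1.8177

Chained into 1 loop(s):
  loop 1: 8 segments, perimeter = 11.1200
Total perimeter = 11.120

loops=1 perimeter=11.120


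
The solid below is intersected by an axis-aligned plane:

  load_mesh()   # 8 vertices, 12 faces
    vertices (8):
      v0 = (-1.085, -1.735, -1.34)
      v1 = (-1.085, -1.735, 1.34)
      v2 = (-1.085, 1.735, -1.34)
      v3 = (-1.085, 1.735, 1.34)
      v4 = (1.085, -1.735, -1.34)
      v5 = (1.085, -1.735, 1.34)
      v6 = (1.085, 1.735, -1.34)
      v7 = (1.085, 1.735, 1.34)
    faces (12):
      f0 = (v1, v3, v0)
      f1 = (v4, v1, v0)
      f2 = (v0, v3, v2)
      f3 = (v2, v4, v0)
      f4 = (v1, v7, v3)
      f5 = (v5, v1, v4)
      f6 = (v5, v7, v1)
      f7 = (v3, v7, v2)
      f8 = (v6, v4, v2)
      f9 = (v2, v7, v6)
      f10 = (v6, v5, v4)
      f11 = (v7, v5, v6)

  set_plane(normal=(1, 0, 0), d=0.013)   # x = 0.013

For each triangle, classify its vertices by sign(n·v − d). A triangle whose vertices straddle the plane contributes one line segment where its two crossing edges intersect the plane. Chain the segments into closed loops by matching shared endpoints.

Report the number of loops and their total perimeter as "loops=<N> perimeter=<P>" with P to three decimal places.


Straddling triangles (8 of 12):
  (v4,v1,v0) [+--] → (0.013, -1.735, -0.0160553)–(0.013, -1.735, -1.34)  len=1.3239
  (v2,v4,v0) [-+-] → (0.013, -0.020788, -1.34)–(0.013, -1.735, -1.34)  len=1.7142
  (v1,v7,v3) [-+-] → (0.013, 0.020788, 1.34)–(0.013, 1.735, 1.34)  len=1.7142
  (v5,v1,v4) [+-+] → (0.013, -1.735, 1.34)–(0.013, -1.735, -0.0160553)  len=1.3561
  (v5,v7,v1) [++-] → (0.013, 0.020788, 1.34)–(0.013, -1.735, 1.34)  len=1.7558
  (v3,v7,v2) [-+-] → (0.013, 1.735, 1.34)–(0.013, 1.735, 0.0160553)  len=1.3239
  (v6,v4,v2) [++-] → (0.013, -0.020788, -1.34)–(0.013, 1.735, -1.34)  len=1.7558
  (v2,v7,v6) [-++] → (0.013, 1.735, 0.0160553)–(0.013, 1.735, -1.34)  len=1.3561

Chained into 1 loop(s):
  loop 1: 8 segments, perimeter = 12.3000
Total perimeter = 12.300

loops=1 perimeter=12.300


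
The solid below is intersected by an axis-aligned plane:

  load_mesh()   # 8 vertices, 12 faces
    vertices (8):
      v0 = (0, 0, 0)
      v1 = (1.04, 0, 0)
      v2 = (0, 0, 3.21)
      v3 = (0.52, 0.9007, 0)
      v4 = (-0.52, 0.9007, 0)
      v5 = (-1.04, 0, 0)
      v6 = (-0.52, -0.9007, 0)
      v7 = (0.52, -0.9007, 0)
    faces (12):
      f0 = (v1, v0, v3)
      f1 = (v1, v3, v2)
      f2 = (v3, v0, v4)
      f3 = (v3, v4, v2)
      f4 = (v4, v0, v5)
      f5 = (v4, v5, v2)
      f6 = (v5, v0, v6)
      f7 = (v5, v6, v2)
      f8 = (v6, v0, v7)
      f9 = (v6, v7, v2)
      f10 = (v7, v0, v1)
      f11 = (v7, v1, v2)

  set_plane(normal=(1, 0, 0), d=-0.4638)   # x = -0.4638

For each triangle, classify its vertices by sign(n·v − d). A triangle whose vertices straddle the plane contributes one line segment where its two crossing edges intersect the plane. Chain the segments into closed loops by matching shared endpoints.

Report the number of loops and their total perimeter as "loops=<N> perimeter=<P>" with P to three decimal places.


Straddling triangles (8 of 12):
  (v3,v0,v4) [++-] → (-0.4638, 0.803355, 0)–(-0.4638, 0.9007, 0)  len=0.0973
  (v3,v4,v2) [+-+] → (-0.4638, 0.9007, 0)–(-0.4638, 0.803355, 0.346927)  len=0.3603
  (v4,v0,v5) [-+-] → (-0.4638, 0.803355, 0)–(-0.4638, 0, 0)  len=0.8034
  (v4,v5,v2) [--+] → (-0.4638, 0, 1.77846)–(-0.4638, 0.803355, 0.346927)  len=1.6415
  (v5,v0,v6) [-+-] → (-0.4638, 0, 0)–(-0.4638, -0.803355, 0)  len=0.8034
  (v5,v6,v2) [--+] → (-0.4638, -0.803355, 0.346927)–(-0.4638, 0, 1.77846)  len=1.6415
  (v6,v0,v7) [-++] → (-0.4638, -0.803355, 0)–(-0.4638, -0.9007, 0)  len=0.0973
  (v6,v7,v2) [-++] → (-0.4638, -0.9007, 0)–(-0.4638, -0.803355, 0.346927)  len=0.3603

Chained into 1 loop(s):
  loop 1: 8 segments, perimeter = 5.8051
Total perimeter = 5.805

loops=1 perimeter=5.805


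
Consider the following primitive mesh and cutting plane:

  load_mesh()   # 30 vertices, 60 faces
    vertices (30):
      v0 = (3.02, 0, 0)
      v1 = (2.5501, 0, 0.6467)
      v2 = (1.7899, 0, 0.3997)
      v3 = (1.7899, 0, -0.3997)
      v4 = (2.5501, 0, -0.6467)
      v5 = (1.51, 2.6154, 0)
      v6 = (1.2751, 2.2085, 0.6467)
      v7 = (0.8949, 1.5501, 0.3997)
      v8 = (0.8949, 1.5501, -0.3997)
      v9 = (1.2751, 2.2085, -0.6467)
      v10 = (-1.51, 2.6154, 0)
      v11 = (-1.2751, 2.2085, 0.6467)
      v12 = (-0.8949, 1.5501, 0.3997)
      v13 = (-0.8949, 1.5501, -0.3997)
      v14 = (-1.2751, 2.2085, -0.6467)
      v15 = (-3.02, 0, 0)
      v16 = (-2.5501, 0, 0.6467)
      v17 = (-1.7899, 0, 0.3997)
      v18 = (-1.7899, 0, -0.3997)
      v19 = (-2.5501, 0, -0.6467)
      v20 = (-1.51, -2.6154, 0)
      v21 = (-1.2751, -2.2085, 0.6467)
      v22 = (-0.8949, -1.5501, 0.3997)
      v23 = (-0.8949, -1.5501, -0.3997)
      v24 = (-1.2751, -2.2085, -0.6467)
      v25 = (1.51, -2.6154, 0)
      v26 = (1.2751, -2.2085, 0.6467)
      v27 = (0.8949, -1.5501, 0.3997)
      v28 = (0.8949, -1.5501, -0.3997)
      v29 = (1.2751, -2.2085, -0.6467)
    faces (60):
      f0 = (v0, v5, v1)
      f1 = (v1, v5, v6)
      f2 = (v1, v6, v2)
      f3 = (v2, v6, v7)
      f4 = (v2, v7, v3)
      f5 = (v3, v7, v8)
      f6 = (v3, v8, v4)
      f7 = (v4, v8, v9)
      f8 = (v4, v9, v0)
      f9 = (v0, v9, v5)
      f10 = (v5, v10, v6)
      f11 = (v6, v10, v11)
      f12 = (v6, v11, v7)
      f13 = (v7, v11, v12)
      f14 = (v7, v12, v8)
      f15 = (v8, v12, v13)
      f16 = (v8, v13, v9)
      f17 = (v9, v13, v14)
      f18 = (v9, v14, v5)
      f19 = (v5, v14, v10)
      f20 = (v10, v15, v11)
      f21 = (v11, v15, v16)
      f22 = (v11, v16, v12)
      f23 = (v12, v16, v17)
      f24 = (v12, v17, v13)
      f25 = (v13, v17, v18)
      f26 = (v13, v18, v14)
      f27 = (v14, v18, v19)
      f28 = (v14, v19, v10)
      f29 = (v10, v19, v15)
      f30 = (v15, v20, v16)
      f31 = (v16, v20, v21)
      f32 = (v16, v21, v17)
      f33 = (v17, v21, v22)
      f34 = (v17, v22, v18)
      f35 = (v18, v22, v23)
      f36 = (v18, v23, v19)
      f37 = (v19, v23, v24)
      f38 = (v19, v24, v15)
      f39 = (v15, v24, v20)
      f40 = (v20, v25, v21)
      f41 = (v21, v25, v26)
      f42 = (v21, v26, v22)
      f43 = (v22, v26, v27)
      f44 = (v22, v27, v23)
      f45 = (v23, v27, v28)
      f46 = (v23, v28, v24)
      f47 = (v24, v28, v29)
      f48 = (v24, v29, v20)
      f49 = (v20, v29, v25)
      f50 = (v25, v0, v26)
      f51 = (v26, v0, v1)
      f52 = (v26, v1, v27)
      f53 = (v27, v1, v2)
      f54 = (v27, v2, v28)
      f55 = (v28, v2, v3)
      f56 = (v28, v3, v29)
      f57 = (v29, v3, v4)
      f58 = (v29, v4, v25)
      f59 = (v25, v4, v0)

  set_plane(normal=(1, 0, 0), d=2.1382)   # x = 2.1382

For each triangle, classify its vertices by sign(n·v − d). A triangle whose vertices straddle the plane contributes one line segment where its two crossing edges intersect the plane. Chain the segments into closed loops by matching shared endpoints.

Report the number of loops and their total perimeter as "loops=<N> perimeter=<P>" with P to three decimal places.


loops=1 perimeter=7.062

Straddling triangles (14 of 60):
  (v0,v5,v1) [+-+] → (2.1382, 1.52732, 0)–(2.1382, 1.03575, 0.390594)  len=0.6279
  (v1,v5,v6) [+--] → (2.1382, 1.03575, 0.390594)–(2.1382, 0.713475, 0.6467)  len=0.4116
  (v1,v6,v2) [+--] → (2.1382, 0.713475, 0.6467)–(2.1382, 0, 0.512868)  len=0.7259
  (v3,v8,v4) [--+] → (2.1382, 0.385746, -0.585234)–(2.1382, 0, -0.512868)  len=0.3925
  (v4,v8,v9) [+--] → (2.1382, 0.385746, -0.585234)–(2.1382, 0.713475, -0.6467)  len=0.3334
  (v4,v9,v0) [+-+] → (2.1382, 0.713475, -0.6467)–(2.1382, 1.11608, -0.326815)  len=0.5142
  (v0,v9,v5) [+--] → (2.1382, 1.11608, -0.326815)–(2.1382, 1.52732, 0)  len=0.5253
  (v25,v0,v26) [-+-] → (2.1382, -1.52732, 0)–(2.1382, -1.11608, 0.326815)  len=0.5253
  (v26,v0,v1) [-++] → (2.1382, -1.11608, 0.326815)–(2.1382, -0.713475, 0.6467)  len=0.5142
  (v26,v1,v27) [-+-] → (2.1382, -0.713475, 0.6467)–(2.1382, -0.385746, 0.585234)  len=0.3334
  (v27,v1,v2) [-+-] → (2.1382, -0.385746, 0.585234)–(2.1382, 0, 0.512868)  len=0.3925
  (v29,v3,v4) [--+] → (2.1382, 0, -0.512868)–(2.1382, -0.713475, -0.6467)  len=0.7259
  (v29,v4,v25) [-+-] → (2.1382, -0.713475, -0.6467)–(2.1382, -1.03575, -0.390594)  len=0.4116
  (v25,v4,v0) [-++] → (2.1382, -1.03575, -0.390594)–(2.1382, -1.52732, 0)  len=0.6279

Chained into 1 loop(s):
  loop 1: 14 segments, perimeter = 7.0617
Total perimeter = 7.062


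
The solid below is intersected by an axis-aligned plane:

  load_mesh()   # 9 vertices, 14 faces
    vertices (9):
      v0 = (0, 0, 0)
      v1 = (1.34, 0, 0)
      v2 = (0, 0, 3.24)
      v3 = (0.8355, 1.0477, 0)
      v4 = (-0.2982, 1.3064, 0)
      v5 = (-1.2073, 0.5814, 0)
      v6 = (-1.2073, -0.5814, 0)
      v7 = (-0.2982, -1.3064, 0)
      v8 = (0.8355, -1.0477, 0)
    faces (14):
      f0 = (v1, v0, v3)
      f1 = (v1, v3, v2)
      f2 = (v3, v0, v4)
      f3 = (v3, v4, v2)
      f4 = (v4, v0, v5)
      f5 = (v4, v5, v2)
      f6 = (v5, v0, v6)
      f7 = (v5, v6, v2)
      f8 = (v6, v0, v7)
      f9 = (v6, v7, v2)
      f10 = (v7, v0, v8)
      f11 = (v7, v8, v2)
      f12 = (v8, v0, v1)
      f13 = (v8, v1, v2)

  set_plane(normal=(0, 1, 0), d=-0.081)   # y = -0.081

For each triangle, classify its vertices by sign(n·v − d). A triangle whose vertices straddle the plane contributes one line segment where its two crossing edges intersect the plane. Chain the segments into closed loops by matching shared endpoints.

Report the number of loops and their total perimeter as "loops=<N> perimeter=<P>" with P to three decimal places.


loops=1 perimeter=9.108

Straddling triangles (8 of 14):
  (v5,v0,v6) [++-] → (-0.1682, -0.081, 0)–(-1.2073, -0.081, 0)  len=1.0391
  (v5,v6,v2) [+-+] → (-1.2073, -0.081, 0)–(-0.1682, -0.081, 2.78861)  len=2.9759
  (v6,v0,v7) [-+-] → (-0.1682, -0.081, 0)–(-0.0184891, -0.081, 0)  len=0.1497
  (v6,v7,v2) [--+] → (-0.0184891, -0.081, 3.03911)–(-0.1682, -0.081, 2.78861)  len=0.2918
  (v7,v0,v8) [-+-] → (-0.0184891, -0.081, 0)–(0.0645943, -0.081, 0)  len=0.0831
  (v7,v8,v2) [--+] → (0.0645943, -0.081, 2.98951)–(-0.0184891, -0.081, 3.03911)  len=0.0968
  (v8,v0,v1) [-++] → (0.0645943, -0.081, 0)–(1.301, -0.081, 0)  len=1.2364
  (v8,v1,v2) [-++] → (1.301, -0.081, 0)–(0.0645943, -0.081, 2.98951)  len=3.2351

Chained into 1 loop(s):
  loop 1: 8 segments, perimeter = 9.1079
Total perimeter = 9.108


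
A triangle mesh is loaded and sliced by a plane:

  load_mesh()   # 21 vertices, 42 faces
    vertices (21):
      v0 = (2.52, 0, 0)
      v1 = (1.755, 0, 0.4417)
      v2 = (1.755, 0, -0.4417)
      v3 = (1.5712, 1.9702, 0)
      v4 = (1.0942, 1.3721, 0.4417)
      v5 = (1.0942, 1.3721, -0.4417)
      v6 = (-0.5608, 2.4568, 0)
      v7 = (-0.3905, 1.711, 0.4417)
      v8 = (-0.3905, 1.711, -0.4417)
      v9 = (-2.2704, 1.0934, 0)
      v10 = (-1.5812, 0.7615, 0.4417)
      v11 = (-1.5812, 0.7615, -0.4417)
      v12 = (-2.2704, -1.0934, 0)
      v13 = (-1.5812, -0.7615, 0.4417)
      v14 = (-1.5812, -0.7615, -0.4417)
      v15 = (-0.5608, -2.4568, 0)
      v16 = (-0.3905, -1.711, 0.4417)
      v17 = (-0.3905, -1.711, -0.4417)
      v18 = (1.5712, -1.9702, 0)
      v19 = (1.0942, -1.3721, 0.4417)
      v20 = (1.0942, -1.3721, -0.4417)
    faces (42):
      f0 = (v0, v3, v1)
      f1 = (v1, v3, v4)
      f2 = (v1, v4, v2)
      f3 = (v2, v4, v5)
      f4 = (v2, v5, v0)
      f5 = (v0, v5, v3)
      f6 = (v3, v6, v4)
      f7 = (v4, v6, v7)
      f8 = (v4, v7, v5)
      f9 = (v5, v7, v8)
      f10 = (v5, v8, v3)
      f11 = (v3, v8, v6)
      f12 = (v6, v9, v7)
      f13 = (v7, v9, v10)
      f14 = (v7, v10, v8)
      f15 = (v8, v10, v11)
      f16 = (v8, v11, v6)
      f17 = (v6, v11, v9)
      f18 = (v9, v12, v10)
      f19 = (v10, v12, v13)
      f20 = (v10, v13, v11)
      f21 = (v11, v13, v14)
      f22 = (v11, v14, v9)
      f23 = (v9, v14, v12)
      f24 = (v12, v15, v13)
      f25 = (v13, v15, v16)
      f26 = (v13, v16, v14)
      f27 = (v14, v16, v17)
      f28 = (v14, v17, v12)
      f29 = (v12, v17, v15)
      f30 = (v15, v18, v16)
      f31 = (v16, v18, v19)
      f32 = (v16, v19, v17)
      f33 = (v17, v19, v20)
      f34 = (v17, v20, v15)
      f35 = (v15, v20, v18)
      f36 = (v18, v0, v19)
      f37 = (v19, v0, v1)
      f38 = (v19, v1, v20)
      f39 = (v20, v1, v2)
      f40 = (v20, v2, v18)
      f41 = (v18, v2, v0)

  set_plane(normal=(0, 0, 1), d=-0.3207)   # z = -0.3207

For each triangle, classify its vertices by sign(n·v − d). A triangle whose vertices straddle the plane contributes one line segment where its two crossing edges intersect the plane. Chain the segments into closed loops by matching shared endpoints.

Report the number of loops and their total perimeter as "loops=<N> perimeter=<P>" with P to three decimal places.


loops=2 perimeter=22.594

Straddling triangles (28 of 42):
  (v1,v4,v2) [++-] → (1.66449, 0.187938, -0.3207)–(1.755, 0, -0.3207)  len=0.2086
  (v2,v4,v5) [-+-] → (1.66449, 0.187938, -0.3207)–(1.0942, 1.3721, -0.3207)  len=1.3143
  (v2,v5,v0) [--+] → (1.48479, 0.996225, -0.3207)–(1.96457, 0, -0.3207)  len=1.1057
  (v0,v5,v3) [+-+] → (1.48479, 0.996225, -0.3207)–(1.22487, 1.53594, -0.3207)  len=0.5990
  (v4,v7,v5) [++-] → (0.890839, 1.41852, -0.3207)–(1.0942, 1.3721, -0.3207)  len=0.2086
  (v5,v7,v8) [-+-] → (0.890839, 1.41852, -0.3207)–(-0.3905, 1.711, -0.3207)  len=1.3143
  (v5,v8,v3) [--+] → (0.146891, 1.78201, -0.3207)–(1.22487, 1.53594, -0.3207)  len=1.1057
  (v3,v8,v6) [+-+] → (0.146891, 1.78201, -0.3207)–(-0.437152, 1.91531, -0.3207)  len=0.5991
  (v7,v10,v8) [++-] → (-0.553591, 1.58095, -0.3207)–(-0.3905, 1.711, -0.3207)  len=0.2086
  (v8,v10,v11) [-+-] → (-0.553591, 1.58095, -0.3207)–(-1.5812, 0.7615, -0.3207)  len=1.3143
  (v8,v11,v6) [--+] → (-1.30167, 1.22591, -0.3207)–(-0.437152, 1.91531, -0.3207)  len=1.1057
  (v6,v11,v9) [+-+] → (-1.30167, 1.22591, -0.3207)–(-1.77, 0.852421, -0.3207)  len=0.5990
  (v10,v13,v11) [++-] → (-1.5812, 0.552893, -0.3207)–(-1.5812, 0.7615, -0.3207)  len=0.2086
  (v11,v13,v14) [-+-] → (-1.5812, 0.552893, -0.3207)–(-1.5812, -0.7615, -0.3207)  len=1.3144
  (v11,v14,v9) [--+] → (-1.77, -0.253366, -0.3207)–(-1.77, 0.852421, -0.3207)  len=1.1058
  (v9,v14,v12) [+-+] → (-1.77, -0.253366, -0.3207)–(-1.77, -0.852421, -0.3207)  len=0.5991
  (v13,v16,v14) [++-] → (-1.41811, -0.891554, -0.3207)–(-1.5812, -0.7615, -0.3207)  len=0.2086
  (v14,v16,v17) [-+-] → (-1.41811, -0.891554, -0.3207)–(-0.3905, -1.711, -0.3207)  len=1.3143
  (v14,v17,v12) [--+] → (-0.905483, -1.54181, -0.3207)–(-1.77, -0.852421, -0.3207)  len=1.1057
  (v12,v17,v15) [+-+] → (-0.905483, -1.54181, -0.3207)–(-0.437152, -1.91531, -0.3207)  len=0.5990
  (v16,v19,v17) [++-] → (-0.187139, -1.66458, -0.3207)–(-0.3905, -1.711, -0.3207)  len=0.2086
  (v17,v19,v20) [-+-] → (-0.187139, -1.66458, -0.3207)–(1.0942, -1.3721, -0.3207)  len=1.3143
  (v17,v20,v15) [--+] → (0.640827, -1.66924, -0.3207)–(-0.437152, -1.91531, -0.3207)  len=1.1057
  (v15,v20,v18) [+-+] → (0.640827, -1.66924, -0.3207)–(1.22487, -1.53594, -0.3207)  len=0.5991
  (v19,v1,v20) [++-] → (1.18471, -1.18416, -0.3207)–(1.0942, -1.3721, -0.3207)  len=0.2086
  (v20,v1,v2) [-+-] → (1.18471, -1.18416, -0.3207)–(1.755, 0, -0.3207)  len=1.3143
  (v20,v2,v18) [--+] → (1.70465, -0.53972, -0.3207)–(1.22487, -1.53594, -0.3207)  len=1.1057
  (v18,v2,v0) [+-+] → (1.70465, -0.53972, -0.3207)–(1.96457, 0, -0.3207)  len=0.5990

Chained into 2 loop(s):
  loop 1: 14 segments, perimeter = 10.6605
  loop 2: 14 segments, perimeter = 11.9335
Total perimeter = 22.594


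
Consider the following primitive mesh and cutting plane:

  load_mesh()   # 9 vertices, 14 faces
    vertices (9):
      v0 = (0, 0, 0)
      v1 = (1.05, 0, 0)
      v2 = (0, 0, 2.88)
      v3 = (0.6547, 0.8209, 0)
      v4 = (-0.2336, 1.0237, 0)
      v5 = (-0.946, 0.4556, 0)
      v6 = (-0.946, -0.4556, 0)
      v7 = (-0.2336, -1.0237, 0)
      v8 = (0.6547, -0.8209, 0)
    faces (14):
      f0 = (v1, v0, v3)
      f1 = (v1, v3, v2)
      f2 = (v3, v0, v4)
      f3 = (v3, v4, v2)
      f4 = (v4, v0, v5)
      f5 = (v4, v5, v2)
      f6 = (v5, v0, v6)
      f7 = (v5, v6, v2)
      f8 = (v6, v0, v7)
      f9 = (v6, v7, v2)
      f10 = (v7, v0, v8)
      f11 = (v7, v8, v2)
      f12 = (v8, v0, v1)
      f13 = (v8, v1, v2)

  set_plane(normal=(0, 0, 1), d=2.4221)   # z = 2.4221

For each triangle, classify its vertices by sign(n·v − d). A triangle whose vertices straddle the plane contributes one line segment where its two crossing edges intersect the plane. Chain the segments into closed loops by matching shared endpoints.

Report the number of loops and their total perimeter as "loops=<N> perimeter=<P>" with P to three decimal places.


Straddling triangles (7 of 14):
  (v1,v3,v2) [--+] → (0.104093, 0.130517, 2.4221)–(0.166943, 0, 2.4221)  len=0.1449
  (v3,v4,v2) [--+] → (-0.0371408, 0.162761, 2.4221)–(0.104093, 0.130517, 2.4221)  len=0.1449
  (v4,v5,v2) [--+] → (-0.150407, 0.0724372, 2.4221)–(-0.0371408, 0.162761, 2.4221)  len=0.1449
  (v5,v6,v2) [--+] → (-0.150407, -0.0724372, 2.4221)–(-0.150407, 0.0724372, 2.4221)  len=0.1449
  (v6,v7,v2) [--+] → (-0.0371408, -0.162761, 2.4221)–(-0.150407, -0.0724372, 2.4221)  len=0.1449
  (v7,v8,v2) [--+] → (0.104093, -0.130517, 2.4221)–(-0.0371408, -0.162761, 2.4221)  len=0.1449
  (v8,v1,v2) [--+] → (0.166943, 0, 2.4221)–(0.104093, -0.130517, 2.4221)  len=0.1449

Chained into 1 loop(s):
  loop 1: 7 segments, perimeter = 1.0141
Total perimeter = 1.014

loops=1 perimeter=1.014


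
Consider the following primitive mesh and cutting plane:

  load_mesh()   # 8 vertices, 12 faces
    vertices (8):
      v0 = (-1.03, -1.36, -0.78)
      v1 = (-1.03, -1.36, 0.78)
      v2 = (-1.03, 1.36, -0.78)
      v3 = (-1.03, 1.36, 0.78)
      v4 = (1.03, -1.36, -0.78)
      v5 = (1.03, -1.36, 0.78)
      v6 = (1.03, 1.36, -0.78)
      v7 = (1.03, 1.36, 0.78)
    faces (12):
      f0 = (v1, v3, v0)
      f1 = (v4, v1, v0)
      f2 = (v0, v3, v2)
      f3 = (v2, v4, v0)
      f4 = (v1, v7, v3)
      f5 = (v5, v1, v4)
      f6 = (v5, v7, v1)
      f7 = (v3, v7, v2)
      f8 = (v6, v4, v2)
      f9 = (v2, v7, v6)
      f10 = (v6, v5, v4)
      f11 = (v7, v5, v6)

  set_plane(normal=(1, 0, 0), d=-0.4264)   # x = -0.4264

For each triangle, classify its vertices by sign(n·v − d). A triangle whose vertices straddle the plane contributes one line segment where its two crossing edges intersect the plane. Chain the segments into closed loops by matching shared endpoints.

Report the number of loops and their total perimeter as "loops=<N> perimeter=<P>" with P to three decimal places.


Straddling triangles (8 of 12):
  (v4,v1,v0) [+--] → (-0.4264, -1.36, 0.322905)–(-0.4264, -1.36, -0.78)  len=1.1029
  (v2,v4,v0) [-+-] → (-0.4264, 0.563014, -0.78)–(-0.4264, -1.36, -0.78)  len=1.9230
  (v1,v7,v3) [-+-] → (-0.4264, -0.563014, 0.78)–(-0.4264, 1.36, 0.78)  len=1.9230
  (v5,v1,v4) [+-+] → (-0.4264, -1.36, 0.78)–(-0.4264, -1.36, 0.322905)  len=0.4571
  (v5,v7,v1) [++-] → (-0.4264, -0.563014, 0.78)–(-0.4264, -1.36, 0.78)  len=0.7970
  (v3,v7,v2) [-+-] → (-0.4264, 1.36, 0.78)–(-0.4264, 1.36, -0.322905)  len=1.1029
  (v6,v4,v2) [++-] → (-0.4264, 0.563014, -0.78)–(-0.4264, 1.36, -0.78)  len=0.7970
  (v2,v7,v6) [-++] → (-0.4264, 1.36, -0.322905)–(-0.4264, 1.36, -0.78)  len=0.4571

Chained into 1 loop(s):
  loop 1: 8 segments, perimeter = 8.5600
Total perimeter = 8.560

loops=1 perimeter=8.560


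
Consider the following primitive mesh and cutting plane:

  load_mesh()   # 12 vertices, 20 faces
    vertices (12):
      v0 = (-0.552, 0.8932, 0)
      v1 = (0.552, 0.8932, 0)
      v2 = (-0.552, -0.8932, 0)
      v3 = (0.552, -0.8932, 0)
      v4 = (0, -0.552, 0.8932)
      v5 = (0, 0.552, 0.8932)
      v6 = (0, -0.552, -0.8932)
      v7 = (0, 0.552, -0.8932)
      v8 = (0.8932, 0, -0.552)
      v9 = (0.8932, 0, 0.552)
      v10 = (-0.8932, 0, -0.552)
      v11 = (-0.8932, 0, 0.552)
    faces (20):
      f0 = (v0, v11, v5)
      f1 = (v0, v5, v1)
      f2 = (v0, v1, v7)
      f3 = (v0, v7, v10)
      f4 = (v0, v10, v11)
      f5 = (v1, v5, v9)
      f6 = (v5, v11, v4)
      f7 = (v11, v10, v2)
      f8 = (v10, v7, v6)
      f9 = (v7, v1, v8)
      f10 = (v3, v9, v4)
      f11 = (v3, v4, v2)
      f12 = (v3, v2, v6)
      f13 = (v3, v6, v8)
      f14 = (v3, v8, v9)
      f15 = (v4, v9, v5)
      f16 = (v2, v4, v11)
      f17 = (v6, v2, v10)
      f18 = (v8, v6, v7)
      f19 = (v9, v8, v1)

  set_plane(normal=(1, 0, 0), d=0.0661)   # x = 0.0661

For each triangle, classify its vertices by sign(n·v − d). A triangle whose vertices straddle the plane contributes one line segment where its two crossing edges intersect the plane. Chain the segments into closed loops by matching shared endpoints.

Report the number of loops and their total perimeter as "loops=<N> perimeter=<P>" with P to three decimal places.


Straddling triangles (10 of 20):
  (v0,v5,v1) [--+] → (0.0661, 0.592857, 0.786243)–(0.0661, 0.8932, 0)  len=0.8417
  (v0,v1,v7) [-+-] → (0.0661, 0.8932, 0)–(0.0661, 0.592857, -0.786243)  len=0.8417
  (v1,v5,v9) [+-+] → (0.0661, 0.592857, 0.786243)–(0.0661, 0.51115, 0.86795)  len=0.1156
  (v7,v1,v8) [-++] → (0.0661, 0.592857, -0.786243)–(0.0661, 0.51115, -0.86795)  len=0.1156
  (v3,v9,v4) [++-] → (0.0661, -0.51115, 0.86795)–(0.0661, -0.592857, 0.786243)  len=0.1156
  (v3,v4,v2) [+--] → (0.0661, -0.592857, 0.786243)–(0.0661, -0.8932, 0)  len=0.8417
  (v3,v2,v6) [+--] → (0.0661, -0.8932, 0)–(0.0661, -0.592857, -0.786243)  len=0.8417
  (v3,v6,v8) [+-+] → (0.0661, -0.592857, -0.786243)–(0.0661, -0.51115, -0.86795)  len=0.1156
  (v4,v9,v5) [-+-] → (0.0661, -0.51115, 0.86795)–(0.0661, 0.51115, 0.86795)  len=1.0223
  (v8,v6,v7) [+--] → (0.0661, -0.51115, -0.86795)–(0.0661, 0.51115, -0.86795)  len=1.0223

Chained into 1 loop(s):
  loop 1: 10 segments, perimeter = 5.8734
Total perimeter = 5.873

loops=1 perimeter=5.873


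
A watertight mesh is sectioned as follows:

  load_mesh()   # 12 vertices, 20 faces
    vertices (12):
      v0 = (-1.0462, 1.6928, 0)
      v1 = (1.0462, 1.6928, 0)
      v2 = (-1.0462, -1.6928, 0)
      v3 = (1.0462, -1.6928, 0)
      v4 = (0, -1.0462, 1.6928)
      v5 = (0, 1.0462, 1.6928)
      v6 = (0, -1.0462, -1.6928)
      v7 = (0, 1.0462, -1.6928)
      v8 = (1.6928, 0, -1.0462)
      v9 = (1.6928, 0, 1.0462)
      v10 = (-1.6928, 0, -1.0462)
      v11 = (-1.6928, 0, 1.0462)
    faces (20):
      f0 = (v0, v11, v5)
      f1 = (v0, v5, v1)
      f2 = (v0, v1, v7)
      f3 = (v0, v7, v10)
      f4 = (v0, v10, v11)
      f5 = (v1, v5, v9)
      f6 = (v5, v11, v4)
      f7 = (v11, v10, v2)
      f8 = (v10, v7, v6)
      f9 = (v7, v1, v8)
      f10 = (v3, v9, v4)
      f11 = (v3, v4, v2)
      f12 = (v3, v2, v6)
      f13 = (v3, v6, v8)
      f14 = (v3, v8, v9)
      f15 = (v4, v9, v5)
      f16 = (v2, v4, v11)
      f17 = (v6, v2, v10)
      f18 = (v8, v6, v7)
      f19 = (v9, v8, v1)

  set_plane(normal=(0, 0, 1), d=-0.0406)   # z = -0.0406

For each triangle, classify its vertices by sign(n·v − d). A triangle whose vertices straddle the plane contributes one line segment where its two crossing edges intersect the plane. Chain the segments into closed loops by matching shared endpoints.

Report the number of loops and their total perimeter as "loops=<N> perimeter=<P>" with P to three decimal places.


Straddling triangles (10 of 20):
  (v0,v1,v7) [++-] → (1.02111, 1.67729, -0.0406)–(-1.02111, 1.67729, -0.0406)  len=2.0422
  (v0,v7,v10) [+--] → (-1.02111, 1.67729, -0.0406)–(-1.07129, 1.62711, -0.0406)  len=0.0710
  (v0,v10,v11) [+-+] → (-1.07129, 1.62711, -0.0406)–(-1.6928, 0, -0.0406)  len=1.7418
  (v11,v10,v2) [+-+] → (-1.6928, 0, -0.0406)–(-1.07129, -1.62711, -0.0406)  len=1.7418
  (v7,v1,v8) [-+-] → (1.02111, 1.67729, -0.0406)–(1.07129, 1.62711, -0.0406)  len=0.0710
  (v3,v2,v6) [++-] → (-1.02111, -1.67729, -0.0406)–(1.02111, -1.67729, -0.0406)  len=2.0422
  (v3,v6,v8) [+--] → (1.02111, -1.67729, -0.0406)–(1.07129, -1.62711, -0.0406)  len=0.0710
  (v3,v8,v9) [+-+] → (1.07129, -1.62711, -0.0406)–(1.6928, 0, -0.0406)  len=1.7418
  (v6,v2,v10) [-+-] → (-1.02111, -1.67729, -0.0406)–(-1.07129, -1.62711, -0.0406)  len=0.0710
  (v9,v8,v1) [+-+] → (1.6928, 0, -0.0406)–(1.07129, 1.62711, -0.0406)  len=1.7418

Chained into 1 loop(s):
  loop 1: 10 segments, perimeter = 11.3354
Total perimeter = 11.335

loops=1 perimeter=11.335


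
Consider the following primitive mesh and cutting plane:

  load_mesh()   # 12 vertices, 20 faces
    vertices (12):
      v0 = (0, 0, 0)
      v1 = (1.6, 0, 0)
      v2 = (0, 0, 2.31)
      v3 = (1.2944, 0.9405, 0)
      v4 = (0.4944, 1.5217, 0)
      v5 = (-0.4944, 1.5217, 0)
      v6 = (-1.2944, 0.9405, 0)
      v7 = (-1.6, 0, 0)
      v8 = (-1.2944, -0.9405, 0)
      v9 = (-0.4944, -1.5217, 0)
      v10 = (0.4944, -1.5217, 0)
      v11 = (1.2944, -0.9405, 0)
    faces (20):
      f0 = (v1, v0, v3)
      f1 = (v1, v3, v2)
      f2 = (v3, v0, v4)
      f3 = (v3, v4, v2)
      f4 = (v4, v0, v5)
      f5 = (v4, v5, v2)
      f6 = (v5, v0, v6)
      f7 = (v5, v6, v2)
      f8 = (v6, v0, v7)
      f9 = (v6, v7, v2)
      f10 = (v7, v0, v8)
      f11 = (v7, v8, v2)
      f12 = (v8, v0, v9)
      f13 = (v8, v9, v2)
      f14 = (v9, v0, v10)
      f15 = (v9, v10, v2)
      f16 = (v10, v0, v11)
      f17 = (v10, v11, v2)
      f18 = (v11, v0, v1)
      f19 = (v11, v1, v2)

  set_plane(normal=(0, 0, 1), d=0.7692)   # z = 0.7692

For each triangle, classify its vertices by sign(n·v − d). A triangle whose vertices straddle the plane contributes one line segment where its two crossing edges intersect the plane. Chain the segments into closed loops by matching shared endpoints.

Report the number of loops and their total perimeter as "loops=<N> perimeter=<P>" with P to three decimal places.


loops=1 perimeter=6.596

Straddling triangles (10 of 20):
  (v1,v3,v2) [--+] → (0.863382, 0.627326, 0.7692)–(1.06722, 0, 0.7692)  len=0.6596
  (v3,v4,v2) [--+] → (0.329771, 1.01499, 0.7692)–(0.863382, 0.627326, 0.7692)  len=0.6596
  (v4,v5,v2) [--+] → (-0.329771, 1.01499, 0.7692)–(0.329771, 1.01499, 0.7692)  len=0.6595
  (v5,v6,v2) [--+] → (-0.863382, 0.627326, 0.7692)–(-0.329771, 1.01499, 0.7692)  len=0.6596
  (v6,v7,v2) [--+] → (-1.06722, 0, 0.7692)–(-0.863382, 0.627326, 0.7692)  len=0.6596
  (v7,v8,v2) [--+] → (-0.863382, -0.627326, 0.7692)–(-1.06722, 0, 0.7692)  len=0.6596
  (v8,v9,v2) [--+] → (-0.329771, -1.01499, 0.7692)–(-0.863382, -0.627326, 0.7692)  len=0.6596
  (v9,v10,v2) [--+] → (0.329771, -1.01499, 0.7692)–(-0.329771, -1.01499, 0.7692)  len=0.6595
  (v10,v11,v2) [--+] → (0.863382, -0.627326, 0.7692)–(0.329771, -1.01499, 0.7692)  len=0.6596
  (v11,v1,v2) [--+] → (1.06722, 0, 0.7692)–(0.863382, -0.627326, 0.7692)  len=0.6596

Chained into 1 loop(s):
  loop 1: 10 segments, perimeter = 6.5958
Total perimeter = 6.596


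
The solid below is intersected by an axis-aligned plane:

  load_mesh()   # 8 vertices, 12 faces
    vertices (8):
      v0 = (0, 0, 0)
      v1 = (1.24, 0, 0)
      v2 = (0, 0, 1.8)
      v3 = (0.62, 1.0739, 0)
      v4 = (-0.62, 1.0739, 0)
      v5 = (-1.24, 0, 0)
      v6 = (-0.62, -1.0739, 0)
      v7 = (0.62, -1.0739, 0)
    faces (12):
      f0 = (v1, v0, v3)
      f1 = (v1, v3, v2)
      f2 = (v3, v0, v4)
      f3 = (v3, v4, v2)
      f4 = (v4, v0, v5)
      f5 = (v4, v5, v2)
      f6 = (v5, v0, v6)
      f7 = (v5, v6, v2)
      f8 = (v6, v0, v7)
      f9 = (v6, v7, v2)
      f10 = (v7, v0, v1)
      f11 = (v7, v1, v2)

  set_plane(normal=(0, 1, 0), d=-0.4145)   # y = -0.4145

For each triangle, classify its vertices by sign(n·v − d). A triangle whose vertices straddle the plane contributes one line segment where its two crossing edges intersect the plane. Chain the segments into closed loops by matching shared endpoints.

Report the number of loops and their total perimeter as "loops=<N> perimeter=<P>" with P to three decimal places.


Straddling triangles (6 of 12):
  (v5,v0,v6) [++-] → (-0.239305, -0.4145, 0)–(-1.00069, -0.4145, 0)  len=0.7614
  (v5,v6,v2) [+-+] → (-1.00069, -0.4145, 0)–(-0.239305, -0.4145, 1.10524)  len=1.3421
  (v6,v0,v7) [-+-] → (-0.239305, -0.4145, 0)–(0.239305, -0.4145, 0)  len=0.4786
  (v6,v7,v2) [--+] → (0.239305, -0.4145, 1.10524)–(-0.239305, -0.4145, 1.10524)  len=0.4786
  (v7,v0,v1) [-++] → (0.239305, -0.4145, 0)–(1.00069, -0.4145, 0)  len=0.7614
  (v7,v1,v2) [-++] → (1.00069, -0.4145, 0)–(0.239305, -0.4145, 1.10524)  len=1.3421

Chained into 1 loop(s):
  loop 1: 6 segments, perimeter = 5.1642
Total perimeter = 5.164

loops=1 perimeter=5.164


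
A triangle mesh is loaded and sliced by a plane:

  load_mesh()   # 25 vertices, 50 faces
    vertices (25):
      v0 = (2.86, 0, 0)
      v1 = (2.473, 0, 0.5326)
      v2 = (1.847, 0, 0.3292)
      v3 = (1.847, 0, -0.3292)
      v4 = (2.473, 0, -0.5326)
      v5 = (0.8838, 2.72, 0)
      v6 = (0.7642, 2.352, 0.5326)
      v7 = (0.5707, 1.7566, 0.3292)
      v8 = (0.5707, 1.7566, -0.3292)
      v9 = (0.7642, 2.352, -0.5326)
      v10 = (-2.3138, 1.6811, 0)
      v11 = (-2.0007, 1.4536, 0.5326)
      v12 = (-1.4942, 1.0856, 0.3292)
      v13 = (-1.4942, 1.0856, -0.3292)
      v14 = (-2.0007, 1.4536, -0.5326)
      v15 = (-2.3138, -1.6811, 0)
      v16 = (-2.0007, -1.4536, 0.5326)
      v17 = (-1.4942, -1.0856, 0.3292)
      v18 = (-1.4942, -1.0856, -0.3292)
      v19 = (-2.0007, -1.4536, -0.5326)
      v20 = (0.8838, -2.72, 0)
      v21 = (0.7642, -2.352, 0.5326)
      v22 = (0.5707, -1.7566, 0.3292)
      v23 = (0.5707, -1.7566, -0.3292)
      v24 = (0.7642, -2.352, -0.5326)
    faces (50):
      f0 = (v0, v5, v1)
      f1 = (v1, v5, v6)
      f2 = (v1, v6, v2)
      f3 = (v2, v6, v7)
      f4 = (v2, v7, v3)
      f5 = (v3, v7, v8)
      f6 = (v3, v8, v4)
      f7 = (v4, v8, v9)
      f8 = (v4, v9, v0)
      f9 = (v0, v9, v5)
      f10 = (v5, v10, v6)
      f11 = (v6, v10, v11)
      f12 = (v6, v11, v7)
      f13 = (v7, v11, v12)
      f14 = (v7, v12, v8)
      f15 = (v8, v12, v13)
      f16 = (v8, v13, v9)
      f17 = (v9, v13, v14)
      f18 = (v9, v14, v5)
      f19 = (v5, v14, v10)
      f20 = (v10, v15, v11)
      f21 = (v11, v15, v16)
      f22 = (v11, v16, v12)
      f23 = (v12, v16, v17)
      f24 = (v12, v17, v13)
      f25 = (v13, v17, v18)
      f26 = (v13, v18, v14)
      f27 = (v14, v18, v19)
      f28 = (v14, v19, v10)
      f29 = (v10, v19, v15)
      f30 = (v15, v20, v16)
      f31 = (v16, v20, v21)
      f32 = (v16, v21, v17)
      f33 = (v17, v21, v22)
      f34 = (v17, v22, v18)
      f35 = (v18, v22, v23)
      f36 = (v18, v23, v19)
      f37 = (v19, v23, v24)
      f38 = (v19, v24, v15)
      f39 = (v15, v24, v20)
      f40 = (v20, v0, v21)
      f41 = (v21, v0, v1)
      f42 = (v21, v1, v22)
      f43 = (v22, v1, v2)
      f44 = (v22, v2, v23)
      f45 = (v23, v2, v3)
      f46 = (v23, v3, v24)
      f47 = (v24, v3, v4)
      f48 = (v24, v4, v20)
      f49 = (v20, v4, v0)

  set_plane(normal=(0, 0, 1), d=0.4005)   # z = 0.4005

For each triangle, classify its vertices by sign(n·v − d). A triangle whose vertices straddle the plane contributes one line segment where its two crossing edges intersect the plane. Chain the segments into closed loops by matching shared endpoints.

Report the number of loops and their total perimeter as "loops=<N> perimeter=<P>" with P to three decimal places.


loops=2 perimeter=27.246

Straddling triangles (20 of 50):
  (v0,v5,v1) [--+] → (2.07883, 0.674638, 0.4005)–(2.56899, 0, 0.4005)  len=0.8339
  (v1,v5,v6) [+-+] → (2.07883, 0.674638, 0.4005)–(0.793864, 2.44327, 0.4005)  len=2.1861
  (v1,v6,v2) [++-] → (1.46743, 0.824472, 0.4005)–(2.06644, 0, 0.4005)  len=1.0191
  (v2,v6,v7) [-+-] → (1.46743, 0.824472, 0.4005)–(0.63853, 1.96531, 0.4005)  len=1.4102
  (v5,v10,v6) [--+] → (0.000768156, 2.1856, 0.4005)–(0.793864, 2.44327, 0.4005)  len=0.8339
  (v6,v10,v11) [+-+] → (0.000768156, 2.1856, 0.4005)–(-2.07836, 1.51003, 0.4005)  len=2.1861
  (v6,v11,v7) [++-] → (-0.330681, 1.65039, 0.4005)–(0.63853, 1.96531, 0.4005)  len=1.0191
  (v7,v11,v12) [-+-] → (-0.330681, 1.65039, 0.4005)–(-1.67175, 1.2146, 0.4005)  len=1.4101
  (v10,v15,v11) [--+] → (-2.07836, 0.676105, 0.4005)–(-2.07836, 1.51003, 0.4005)  len=0.8339
  (v11,v15,v16) [+-+] → (-2.07836, 0.676105, 0.4005)–(-2.07836, -1.51003, 0.4005)  len=2.1861
  (v11,v16,v12) [++-] → (-1.67175, 0.195507, 0.4005)–(-1.67175, 1.2146, 0.4005)  len=1.0191
  (v12,v16,v17) [-+-] → (-1.67175, 0.195507, 0.4005)–(-1.67175, -1.2146, 0.4005)  len=1.4101
  (v15,v20,v16) [--+] → (-1.28526, -1.7677, 0.4005)–(-2.07836, -1.51003, 0.4005)  len=0.8339
  (v16,v20,v21) [+-+] → (-1.28526, -1.7677, 0.4005)–(0.793864, -2.44327, 0.4005)  len=2.1861
  (v16,v21,v17) [++-] → (-0.702539, -1.52952, 0.4005)–(-1.67175, -1.2146, 0.4005)  len=1.0191
  (v17,v21,v22) [-+-] → (-0.702539, -1.52952, 0.4005)–(0.63853, -1.96531, 0.4005)  len=1.4101
  (v20,v0,v21) [--+] → (1.28402, -1.76864, 0.4005)–(0.793864, -2.44327, 0.4005)  len=0.8339
  (v21,v0,v1) [+-+] → (1.28402, -1.76864, 0.4005)–(2.56899, 0, 0.4005)  len=2.1861
  (v21,v1,v22) [++-] → (1.23753, -1.14084, 0.4005)–(0.63853, -1.96531, 0.4005)  len=1.0191
  (v22,v1,v2) [-+-] → (1.23753, -1.14084, 0.4005)–(2.06644, 0, 0.4005)  len=1.4102

Chained into 2 loop(s):
  loop 1: 10 segments, perimeter = 15.1002
  loop 2: 10 segments, perimeter = 12.1461
Total perimeter = 27.246
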